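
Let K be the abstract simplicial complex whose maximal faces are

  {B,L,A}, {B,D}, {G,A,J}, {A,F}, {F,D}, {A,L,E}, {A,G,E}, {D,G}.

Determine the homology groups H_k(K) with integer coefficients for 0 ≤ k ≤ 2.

H_0 = Z,  H_1 = Z^2,  H_2 = 0.

Order the vertices as A < B < D < E < F < G < J < L. Listing each simplex with vertices in this order, K has dimension 2 with simplices:

  0-simplices (8): A, B, D, E, F, G, J, L
  1-simplices (13): AB, AE, AF, AG, AJ, AL, BD, BL, DF, DG, EG, EL, GJ
  2-simplices (4): ABL, AEG, AEL, AGJ

Hence C_0 ≅ Z^8, C_1 ≅ Z^13, C_2 ≅ Z^4.

∂_1: C_1 → C_0 maps an edge to its endpoints' difference, ∂[p,q] = q − p. For instance
  ∂AG = G − A.
This gives a 8×13 integer matrix of rank 7; reducing to Smith normal form yields diagonal entries (1,1,1,1,1,1,1).

Boundary ∂_2: C_2 → C_1 acts by ∂[p,q,r] = [q,r] − [p,r] + [p,q]. For instance
  ∂ABL = BL − AL + AB,
  ∂AGJ = GJ − AJ + AG.
This gives a 13×4 integer matrix of rank 4; reducing to Smith normal form yields diagonal entries (1,1,1,1).

Reading off H_k = ker ∂_k / im ∂_{k+1}:

  H_0: rank C_0 − rank ∂_1 = 8 − 7 = 1, and the invariant factors of ∂_1 are all 1, so H_0 = Z.
  H_1: rank ker ∂_1 − rank ∂_2 = (13 − 7) − 4 = 2, and the invariant factors of ∂_2 are all 1, so H_1 = Z^2.
  H_2: rank ker ∂_2 − rank ∂_3 = (4 − 4) − 0 = 0, and there is no ∂_3, so H_2 = 0.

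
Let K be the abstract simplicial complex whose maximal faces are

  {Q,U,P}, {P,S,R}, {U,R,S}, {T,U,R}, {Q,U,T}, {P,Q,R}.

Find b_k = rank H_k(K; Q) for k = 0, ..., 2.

b_0 = 1, b_1 = 1, b_2 = 0.

We work with the vertex ordering P < Q < R < S < T < U. The simplices of K, each written with vertices in increasing order, are:

  0-simplices (6): P, Q, R, S, T, U
  1-simplices (12): PQ, PR, PS, PU, QR, QT, QU, RS, RT, RU, SU, TU
  2-simplices (6): PQR, PQU, PRS, QTU, RSU, RTU

Hence C_0 ≅ Z^6, C_1 ≅ Z^12, C_2 ≅ Z^6.

∂_1: C_1 → C_0 maps an edge to its endpoints' difference, ∂[p,q] = q − p.
As a 6×12 matrix over Z this has rank 5, with invariant factors (1,1,1,1,1).

Boundary ∂_2: C_2 → C_1 acts by ∂[p,q,r] = [q,r] − [p,r] + [p,q]. For instance
  ∂RTU = TU − RU + RT,
  ∂PRS = RS − PS + PR.
The 12×6 boundary matrix has rank 6 and Smith normal form diag(1,1,1,1,1,1).

Reading off H_k = ker ∂_k / im ∂_{k+1}:

  H_0: rank C_0 − rank ∂_1 = 6 − 5 = 1, and the invariant factors of ∂_1 are all 1, so H_0 ≅ Z.
  H_1: rank ker ∂_1 − rank ∂_2 = (12 − 5) − 6 = 1, and the invariant factors of ∂_2 are all 1, so H_1 ≅ Z.
  H_2: rank ker ∂_2 − rank ∂_3 = (6 − 6) − 0 = 0, and there is no ∂_3, so H_2 ≅ 0.

Hence the Betti numbers are b_0 = 1, b_1 = 1, b_2 = 0.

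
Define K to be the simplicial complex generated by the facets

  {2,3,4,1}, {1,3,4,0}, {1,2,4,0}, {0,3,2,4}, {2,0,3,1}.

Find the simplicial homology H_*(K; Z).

We work with the vertex ordering 0 < 1 < 2 < 3 < 4. The simplices of K, each written with vertices in increasing order, are:

  0-simplices (5): [0], [1], [2], [3], [4]
  1-simplices (10): [0,1], [0,2], [0,3], [0,4], [1,2], [1,3], [1,4], [2,3], [2,4], [3,4]
  2-simplices (10): [0,1,2], [0,1,3], [0,1,4], [0,2,3], [0,2,4], [0,3,4], [1,2,3], [1,2,4], [1,3,4], [2,3,4]
  3-simplices (5): [0,1,2,3], [0,1,2,4], [0,1,3,4], [0,2,3,4], [1,2,3,4]

giving chain groups C_0 ≅ Z^5, C_1 ≅ Z^10, C_2 ≅ Z^10, C_3 ≅ Z^5.

The boundary map ∂_1: C_1 → C_0 is given by ∂[p,q] = [q] − [p]. For instance
  ∂[1,3] = [3] − [1].
The resulting 5×10 matrix has rank 4, and its Smith normal form has invariant factors (1,1,1,1).

∂_2: C_2 → C_1 sends each 2-simplex [p,q,r] to [q,r] − [p,r] + [p,q]. For instance
  ∂[0,2,3] = [2,3] − [0,3] + [0,2],
  ∂[1,3,4] = [3,4] − [1,4] + [1,3].
The 10×10 boundary matrix has rank 6 and Smith normal form diag(1,1,1,1,1,1).

∂_3: C_3 → C_2 sends each 3-simplex σ to the alternating sum Σ_i (−1)^i (σ with its i-th vertex removed). For instance
  ∂[0,1,2,3] = [1,2,3] − [0,2,3] + [0,1,3] − [0,1,2],
  ∂[1,2,3,4] = [2,3,4] − [1,3,4] + [1,2,4] − [1,2,3].
This gives a 10×5 integer matrix of rank 4; reducing to Smith normal form yields diagonal entries (1,1,1,1).

Now H_k = ker ∂_k / im ∂_{k+1}, so:

  H_0: rank C_0 − rank ∂_1 = 5 − 4 = 1, and the invariant factors of ∂_1 are all 1, so H_0 = Z.
  H_1: rank ker ∂_1 − rank ∂_2 = (10 − 4) − 6 = 0, and the invariant factors of ∂_2 are all 1, so H_1 = 0.
  H_2: rank ker ∂_2 − rank ∂_3 = (10 − 6) − 4 = 0, and the invariant factors of ∂_3 are all 1, so H_2 = 0.
  H_3: rank ker ∂_3 − rank ∂_4 = (5 − 4) − 0 = 1, and there is no ∂_4, so H_3 = Z.

H_0 ≅ Z,  H_1 = 0,  H_2 = 0,  H_3 ≅ Z.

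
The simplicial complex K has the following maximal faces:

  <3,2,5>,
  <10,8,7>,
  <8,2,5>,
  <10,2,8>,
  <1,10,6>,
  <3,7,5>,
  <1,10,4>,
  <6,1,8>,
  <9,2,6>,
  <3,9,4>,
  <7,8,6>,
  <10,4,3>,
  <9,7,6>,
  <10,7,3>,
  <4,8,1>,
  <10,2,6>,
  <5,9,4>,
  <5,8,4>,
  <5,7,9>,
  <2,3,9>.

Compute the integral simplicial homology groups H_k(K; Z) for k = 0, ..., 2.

H_0 ≅ Z,  H_1 ≅ Z ⊕ Z/2,  H_2 = 0.

Order the vertices as 1 < 2 < 3 < 4 < 5 < 6 < 7 < 8 < 9 < 10. Listing each simplex with vertices in this order, K has dimension 2 with simplices:

  0-simplices (10): [1], [2], [3], [4], [5], [6], [7], [8], [9], [10]
  1-simplices (30): (30 of them)
  2-simplices (20): (20 of them)

giving chain groups C_0 ≅ Z^10, C_1 ≅ Z^30, C_2 ≅ Z^20.

The boundary map ∂_1: C_1 → C_0 is given by ∂[p,q] = [q] − [p]. For instance
  ∂[5,7] = [7] − [5].
The resulting 10×30 matrix has rank 9, and its Smith normal form has invariant factors (1,1,1,1,1,1,1,1,1).

∂_2: C_2 → C_1 acts by ∂[p,q,r] = [q,r] − [p,r] + [p,q]. For instance
  ∂[1,6,8] = [6,8] − [1,8] + [1,6],
  ∂[3,5,7] = [5,7] − [3,7] + [3,5].
This gives a 30×20 integer matrix of rank 20; reducing to Smith normal form yields diagonal entries (1,1,1,1,1,1,1,1,1,1,1,1,1,1,1,1,1,1,1,2).

From H_k ≅ ker(∂_k) / im(∂_{k+1}) we obtain:

  H_0: rank C_0 − rank ∂_1 = 10 − 9 = 1, and the invariant factors of ∂_1 are all 1, so H_0 = Z.
  H_1: rank ker ∂_1 − rank ∂_2 = (30 − 9) − 20 = 1, and ∂_2 has invariant factor 2 > 1, so H_1 = Z ⊕ Z/2.
  H_2: rank ker ∂_2 − rank ∂_3 = (20 − 20) − 0 = 0, and there is no ∂_3, so H_2 = 0.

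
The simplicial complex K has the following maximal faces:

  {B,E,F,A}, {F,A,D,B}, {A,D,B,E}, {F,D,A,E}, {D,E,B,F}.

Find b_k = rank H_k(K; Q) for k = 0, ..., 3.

b_0 = 1, b_1 = 0, b_2 = 0, b_3 = 1.

We work with the vertex ordering A < B < D < E < F. The simplices of K, each written with vertices in increasing order, are:

  0-simplices (5): A, B, D, E, F
  1-simplices (10): AB, AD, AE, AF, BD, BE, BF, DE, DF, EF
  2-simplices (10): ABD, ABE, ABF, ADE, ADF, AEF, BDE, BDF, BEF, DEF
  3-simplices (5): ABDE, ABDF, ABEF, ADEF, BDEF

giving chain groups C_0 ≅ Z^5, C_1 ≅ Z^10, C_2 ≅ Z^10, C_3 ≅ Z^5.

The boundary map ∂_1: C_1 → C_0 maps an edge to its endpoints' difference, ∂[p,q] = q − p.
The resulting 5×10 matrix has rank 4, and its Smith normal form has invariant factors (1,1,1,1).

Boundary ∂_2: C_2 → C_1 maps a triangle to the signed sum of its edges. For instance
  ∂ABE = BE − AE + AB,
  ∂ADE = DE − AE + AD.
This gives a 10×10 integer matrix of rank 6; reducing to Smith normal form yields diagonal entries (1,1,1,1,1,1).

Boundary ∂_3: C_3 → C_2 sends each 3-simplex σ to the alternating sum Σ_i (−1)^i (σ with its i-th vertex removed). For instance
  ∂ABDE = BDE − ADE + ABE − ABD,
  ∂ADEF = DEF − AEF + ADF − ADE.
The resulting 10×5 matrix has rank 4, and its Smith normal form has invariant factors (1,1,1,1).

Computing H_k = (kernel of ∂_k) / (image of ∂_{k+1}):

  H_0: rank C_0 − rank ∂_1 = 5 − 4 = 1, and the invariant factors of ∂_1 are all 1, so H_0 ≅ Z.
  H_1: rank ker ∂_1 − rank ∂_2 = (10 − 4) − 6 = 0, and the invariant factors of ∂_2 are all 1, so H_1 ≅ 0.
  H_2: rank ker ∂_2 − rank ∂_3 = (10 − 6) − 4 = 0, and the invariant factors of ∂_3 are all 1, so H_2 ≅ 0.
  H_3: rank ker ∂_3 − rank ∂_4 = (5 − 4) − 0 = 1, and there is no ∂_4, so H_3 ≅ Z.

As a check, the Euler characteristic is 5 − 10 + 10 − 5 = 0, which agrees with 1 − 0 + 0 − 1 = 0.
(K is a triangulation of the 3-sphere S^3.)

Hence the Betti numbers are b_0 = 1, b_1 = 0, b_2 = 0, b_3 = 1.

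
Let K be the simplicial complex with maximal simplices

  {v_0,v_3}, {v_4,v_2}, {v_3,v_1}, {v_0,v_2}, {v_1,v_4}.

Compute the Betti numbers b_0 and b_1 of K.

We work with the vertex ordering v_0 < v_1 < v_2 < v_3 < v_4. The simplices of K, each written with vertices in increasing order, are:

  0-simplices (5): [v_0], [v_1], [v_2], [v_3], [v_4]
  1-simplices (5): [v_0,v_2], [v_0,v_3], [v_1,v_3], [v_1,v_4], [v_2,v_4]

giving chain groups C_0 ≅ Z^5, C_1 ≅ Z^5.

∂_1: C_1 → C_0 sends each edge [p,q] (with p < q) to q − p. For instance
  ∂[v_1,v_3] = [v_3] − [v_1].
The resulting 5×5 matrix has rank 4, and its Smith normal form has invariant factors (1,1,1,1).

From H_k ≅ ker(∂_k) / im(∂_{k+1}) we obtain:

  H_0: rank C_0 − rank ∂_1 = 5 − 4 = 1, and the invariant factors of ∂_1 are all 1, so H_0 = Z.
  H_1: rank ker ∂_1 − rank ∂_2 = (5 − 4) − 0 = 1, and there is no ∂_2, so H_1 = Z.

As a check, the Euler characteristic is 5 − 5 = 0, which agrees with 1 − 1 = 0.

Hence the Betti numbers are b_0 = 1, b_1 = 1.

b_0 = 1, b_1 = 1.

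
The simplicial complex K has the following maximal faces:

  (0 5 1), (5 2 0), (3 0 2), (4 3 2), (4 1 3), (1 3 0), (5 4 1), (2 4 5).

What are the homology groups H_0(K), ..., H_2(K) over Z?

H_0 = Z,  H_1 = 0,  H_2 = Z.

Take the total order 0 < 1 < 2 < 3 < 4 < 5 on the vertex set. Then K (dimension 2) consists of the simplices:

  0-simplices (6): [0], [1], [2], [3], [4], [5]
  1-simplices (12): [0,1], [0,2], [0,3], [0,5], [1,3], [1,4], [1,5], [2,3], [2,4], [2,5], [3,4], [4,5]
  2-simplices (8): [0,1,3], [0,1,5], [0,2,3], [0,2,5], [1,3,4], [1,4,5], [2,3,4], [2,4,5]

giving chain groups C_0 ≅ Z^6, C_1 ≅ Z^12, C_2 ≅ Z^8.

∂_1: C_1 → C_0 sends each edge [p,q] (with p < q) to q − p. For instance
  ∂[1,3] = [3] − [1].
The 6×12 boundary matrix has rank 5 and Smith normal form diag(1,1,1,1,1).

∂_2: C_2 → C_1 acts by ∂[p,q,r] = [q,r] − [p,r] + [p,q]. For instance
  ∂[0,2,5] = [2,5] − [0,5] + [0,2],
  ∂[2,4,5] = [4,5] − [2,5] + [2,4].
As a 12×8 matrix over Z this has rank 7, with invariant factors (1,1,1,1,1,1,1).

Computing H_k = (kernel of ∂_k) / (image of ∂_{k+1}):

  H_0: rank C_0 − rank ∂_1 = 6 − 5 = 1, and the invariant factors of ∂_1 are all 1, so H_0 = Z.
  H_1: rank ker ∂_1 − rank ∂_2 = (12 − 5) − 7 = 0, and the invariant factors of ∂_2 are all 1, so H_1 = 0.
  H_2: rank ker ∂_2 − rank ∂_3 = (8 − 7) − 0 = 1, and there is no ∂_3, so H_2 = Z.

As a check, the Euler characteristic is 6 − 12 + 8 = 2, which agrees with 1 − 0 + 1 = 2.
(K is a triangulation of the 2-sphere S^2.)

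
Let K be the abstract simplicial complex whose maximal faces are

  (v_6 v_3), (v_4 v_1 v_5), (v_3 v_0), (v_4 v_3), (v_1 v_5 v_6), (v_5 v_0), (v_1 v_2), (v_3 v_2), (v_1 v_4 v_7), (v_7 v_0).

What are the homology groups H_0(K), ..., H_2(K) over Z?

H_0 ≅ Z,  H_1 ≅ Z^4,  H_2 = 0.

Order the vertices as v_0 < v_1 < v_2 < v_3 < v_4 < v_5 < v_6 < v_7. Listing each simplex with vertices in this order, K has dimension 2 with simplices:

  0-simplices (8): [v_0], [v_1], [v_2], [v_3], [v_4], [v_5], [v_6], [v_7]
  1-simplices (14): [v_0,v_3], [v_0,v_5], [v_0,v_7], [v_1,v_2], [v_1,v_4], [v_1,v_5], [v_1,v_6], [v_1,v_7], [v_2,v_3], [v_3,v_4], [v_3,v_6], [v_4,v_5], [v_4,v_7], [v_5,v_6]
  2-simplices (3): [v_1,v_4,v_5], [v_1,v_4,v_7], [v_1,v_5,v_6]

Hence C_0 ≅ Z^8, C_1 ≅ Z^14, C_2 ≅ Z^3.

∂_1: C_1 → C_0 sends each edge [p,q] (with p < q) to q − p. For instance
  ∂[v_3,v_4] = [v_4] − [v_3].
The 8×14 boundary matrix has rank 7 and Smith normal form diag(1,1,1,1,1,1,1).

The boundary map ∂_2: C_2 → C_1 acts by ∂[p,q,r] = [q,r] − [p,r] + [p,q]. For instance
  ∂[v_1,v_4,v_5] = [v_4,v_5] − [v_1,v_5] + [v_1,v_4],
  ∂[v_1,v_5,v_6] = [v_5,v_6] − [v_1,v_6] + [v_1,v_5].
The resulting 14×3 matrix has rank 3, and its Smith normal form has invariant factors (1,1,1).

From H_k ≅ ker(∂_k) / im(∂_{k+1}) we obtain:

  H_0: rank C_0 − rank ∂_1 = 8 − 7 = 1, and the invariant factors of ∂_1 are all 1, so H_0 ≅ Z.
  H_1: rank ker ∂_1 − rank ∂_2 = (14 − 7) − 3 = 4, and the invariant factors of ∂_2 are all 1, so H_1 ≅ Z^4.
  H_2: rank ker ∂_2 − rank ∂_3 = (3 − 3) − 0 = 0, and there is no ∂_3, so H_2 ≅ 0.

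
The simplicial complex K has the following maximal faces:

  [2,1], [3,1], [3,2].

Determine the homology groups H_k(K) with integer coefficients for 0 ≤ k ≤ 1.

Take the total order 1 < 2 < 3 on the vertex set. Then K (dimension 1) consists of the simplices:

  0-simplices (3): [1], [2], [3]
  1-simplices (3): [1,2], [1,3], [2,3]

so the chain groups are C_0 ≅ Z^3, C_1 ≅ Z^3.

∂_1: C_1 → C_0 sends each edge [p,q] (with p < q) to q − p.
This gives a 3×3 integer matrix of rank 2; reducing to Smith normal form yields diagonal entries (1,1).

Computing H_k = (kernel of ∂_k) / (image of ∂_{k+1}):

  H_0: rank C_0 − rank ∂_1 = 3 − 2 = 1, and the invariant factors of ∂_1 are all 1, so H_0 ≅ Z.
  H_1: rank ker ∂_1 − rank ∂_2 = (3 − 2) − 0 = 1, and there is no ∂_2, so H_1 ≅ Z.

H_0 ≅ Z,  H_1 ≅ Z.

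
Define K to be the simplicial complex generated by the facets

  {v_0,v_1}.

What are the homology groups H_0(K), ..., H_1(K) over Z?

H_0 ≅ Z,  H_1 = 0.

Take the total order v_0 < v_1 on the vertex set. Then K (dimension 1) consists of the simplices:

  0-simplices (2): [v_0], [v_1]
  1-simplices (1): [v_0,v_1]

Hence C_0 ≅ Z^2, C_1 ≅ Z^1.

∂_1: C_1 → C_0 sends each edge [p,q] (with p < q) to q − p. For instance
  ∂[v_0,v_1] = [v_1] − [v_0].
The resulting 2×1 matrix has rank 1, and its Smith normal form has invariant factors (1).

Now H_k = ker ∂_k / im ∂_{k+1}, so:

  H_0: rank C_0 − rank ∂_1 = 2 − 1 = 1, and the invariant factors of ∂_1 are all 1, so H_0 ≅ Z.
  H_1: rank ker ∂_1 − rank ∂_2 = (1 − 1) − 0 = 0, and there is no ∂_2, so H_1 ≅ 0.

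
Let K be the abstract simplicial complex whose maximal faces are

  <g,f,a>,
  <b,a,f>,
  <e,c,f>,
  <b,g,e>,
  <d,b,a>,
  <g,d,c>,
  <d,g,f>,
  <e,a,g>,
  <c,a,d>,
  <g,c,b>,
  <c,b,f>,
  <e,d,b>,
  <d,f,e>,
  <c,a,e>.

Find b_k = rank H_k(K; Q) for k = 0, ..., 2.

b_0 = 1, b_1 = 2, b_2 = 1.

We work with the vertex ordering a < b < c < d < e < f < g. The simplices of K, each written with vertices in increasing order, are:

  0-simplices (7): a, b, c, d, e, f, g
  1-simplices (21): ab, ac, ad, ae, af, ag, bc, bd, be, bf, bg, cd, ce, cf, cg, de, df, dg, ef, eg, fg
  2-simplices (14): abd, abf, acd, ace, aeg, afg, bcf, bcg, bde, beg, cdg, cef, def, dfg

giving chain groups C_0 ≅ Z^7, C_1 ≅ Z^21, C_2 ≅ Z^14.

Boundary ∂_1: C_1 → C_0 maps an edge to its endpoints' difference, ∂[p,q] = q − p.
The 7×21 boundary matrix has rank 6 and Smith normal form diag(1,1,1,1,1,1).

The boundary map ∂_2: C_2 → C_1 maps a triangle to the signed sum of its edges. For instance
  ∂bcf = cf − bf + bc,
  ∂cef = ef − cf + ce.
The 21×14 boundary matrix has rank 13 and Smith normal form diag(1,1,1,1,1,1,1,1,1,1,1,1,1).

From H_k ≅ ker(∂_k) / im(∂_{k+1}) we obtain:

  H_0: rank C_0 − rank ∂_1 = 7 − 6 = 1, and the invariant factors of ∂_1 are all 1, so H_0 = Z.
  H_1: rank ker ∂_1 − rank ∂_2 = (21 − 6) − 13 = 2, and the invariant factors of ∂_2 are all 1, so H_1 = Z^2.
  H_2: rank ker ∂_2 − rank ∂_3 = (14 − 13) − 0 = 1, and there is no ∂_3, so H_2 = Z.

(K is a triangulation of the torus T^2.)

Hence the Betti numbers are b_0 = 1, b_1 = 2, b_2 = 1.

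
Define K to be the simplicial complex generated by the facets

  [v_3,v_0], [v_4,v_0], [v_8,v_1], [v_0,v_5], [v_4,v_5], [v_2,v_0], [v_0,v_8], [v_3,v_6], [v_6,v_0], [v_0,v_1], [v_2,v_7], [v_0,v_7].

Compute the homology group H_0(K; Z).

Fix the vertex order v_0 < v_1 < v_2 < v_3 < v_4 < v_5 < v_6 < v_7 < v_8 and write every simplex with vertices in increasing order. Then dim K = 1 and the simplices of K are:

  0-simplices (9): [v_0], [v_1], [v_2], [v_3], [v_4], [v_5], [v_6], [v_7], [v_8]
  1-simplices (12): [v_0,v_1], [v_0,v_2], [v_0,v_3], [v_0,v_4], [v_0,v_5], [v_0,v_6], [v_0,v_7], [v_0,v_8], [v_1,v_8], [v_2,v_7], [v_3,v_6], [v_4,v_5]

giving chain groups C_0 ≅ Z^9, C_1 ≅ Z^12.

∂_1: C_1 → C_0 sends each edge [p,q] (with p < q) to q − p.
This gives a 9×12 integer matrix of rank 8; reducing to Smith normal form yields diagonal entries (1,1,1,1,1,1,1,1).

From H_k ≅ ker(∂_k) / im(∂_{k+1}) we obtain:

  H_0: rank C_0 − rank ∂_1 = 9 − 8 = 1, and the invariant factors of ∂_1 are all 1, so H_0 ≅ Z.

(K is a triangulation of a wedge of 4 circles.)

H_0 ≅ Z.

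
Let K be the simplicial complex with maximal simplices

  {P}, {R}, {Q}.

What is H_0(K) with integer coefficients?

H_0 ≅ Z^3.

Fix the vertex order P < Q < R and write every simplex with vertices in increasing order. Then dim K = 0 and the simplices of K are:

  0-simplices (3): P, Q, R

so the chain groups are C_0 ≅ Z^3.

Reading off H_k = ker ∂_k / im ∂_{k+1}:

  H_0: rank C_0 − rank ∂_1 = 3 − 0 = 3, and there is no ∂_1, so H_0 ≅ Z^3.

(K is a triangulation of a set of 3 points.)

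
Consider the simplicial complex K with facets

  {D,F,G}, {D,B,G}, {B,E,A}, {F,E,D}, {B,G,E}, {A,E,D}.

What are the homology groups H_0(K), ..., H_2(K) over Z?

Order the vertices as A < B < D < E < F < G. Listing each simplex with vertices in this order, K has dimension 2 with simplices:

  0-simplices (6): A, B, D, E, F, G
  1-simplices (12): AB, AD, AE, BD, BE, BG, DE, DF, DG, EF, EG, FG
  2-simplices (6): ABE, ADE, BDG, BEG, DEF, DFG

so the chain groups are C_0 ≅ Z^6, C_1 ≅ Z^12, C_2 ≅ Z^6.

∂_1: C_1 → C_0 is given by ∂[p,q] = [q] − [p]. For instance
  ∂FG = G − F.
The resulting 6×12 matrix has rank 5, and its Smith normal form has invariant factors (1,1,1,1,1).

The boundary map ∂_2: C_2 → C_1 maps a triangle to the signed sum of its edges. For instance
  ∂BEG = EG − BG + BE,
  ∂ABE = BE − AE + AB.
As a 12×6 matrix over Z this has rank 6, with invariant factors (1,1,1,1,1,1).

Reading off H_k = ker ∂_k / im ∂_{k+1}:

  H_0: rank C_0 − rank ∂_1 = 6 − 5 = 1, and the invariant factors of ∂_1 are all 1, so H_0 = Z.
  H_1: rank ker ∂_1 − rank ∂_2 = (12 − 5) − 6 = 1, and the invariant factors of ∂_2 are all 1, so H_1 = Z.
  H_2: rank ker ∂_2 − rank ∂_3 = (6 − 6) − 0 = 0, and there is no ∂_3, so H_2 = 0.

As a check, the Euler characteristic is 6 − 12 + 6 = 0, which agrees with 1 − 1 + 0 = 0.

H_0 ≅ Z,  H_1 ≅ Z,  H_2 = 0.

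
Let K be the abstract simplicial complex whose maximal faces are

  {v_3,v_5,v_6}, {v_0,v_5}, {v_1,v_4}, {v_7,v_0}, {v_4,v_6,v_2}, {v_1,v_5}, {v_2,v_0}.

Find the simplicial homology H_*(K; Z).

We work with the vertex ordering v_0 < v_1 < v_2 < v_3 < v_4 < v_5 < v_6 < v_7. The simplices of K, each written with vertices in increasing order, are:

  0-simplices (8): [v_0], [v_1], [v_2], [v_3], [v_4], [v_5], [v_6], [v_7]
  1-simplices (11): [v_0,v_2], [v_0,v_5], [v_0,v_7], [v_1,v_4], [v_1,v_5], [v_2,v_4], [v_2,v_6], [v_3,v_5], [v_3,v_6], [v_4,v_6], [v_5,v_6]
  2-simplices (2): [v_2,v_4,v_6], [v_3,v_5,v_6]

so the chain groups are C_0 ≅ Z^8, C_1 ≅ Z^11, C_2 ≅ Z^2.

Boundary ∂_1: C_1 → C_0 maps an edge to its endpoints' difference, ∂[p,q] = q − p.
The resulting 8×11 matrix has rank 7, and its Smith normal form has invariant factors (1,1,1,1,1,1,1).

The boundary map ∂_2: C_2 → C_1 acts by ∂[p,q,r] = [q,r] − [p,r] + [p,q]. For instance
  ∂[v_2,v_4,v_6] = [v_4,v_6] − [v_2,v_6] + [v_2,v_4],
  ∂[v_3,v_5,v_6] = [v_5,v_6] − [v_3,v_6] + [v_3,v_5].
This gives a 11×2 integer matrix of rank 2; reducing to Smith normal form yields diagonal entries (1,1).

From H_k ≅ ker(∂_k) / im(∂_{k+1}) we obtain:

  H_0: rank C_0 − rank ∂_1 = 8 − 7 = 1, and the invariant factors of ∂_1 are all 1, so H_0 = Z.
  H_1: rank ker ∂_1 − rank ∂_2 = (11 − 7) − 2 = 2, and the invariant factors of ∂_2 are all 1, so H_1 = Z^2.
  H_2: rank ker ∂_2 − rank ∂_3 = (2 − 2) − 0 = 0, and there is no ∂_3, so H_2 = 0.

H_0 ≅ Z,  H_1 ≅ Z^2,  H_2 = 0.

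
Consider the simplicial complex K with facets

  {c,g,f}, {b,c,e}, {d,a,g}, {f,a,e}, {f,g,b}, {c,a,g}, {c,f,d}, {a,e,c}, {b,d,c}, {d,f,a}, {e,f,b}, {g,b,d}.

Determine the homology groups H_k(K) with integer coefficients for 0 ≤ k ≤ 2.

H_0 = Z,  H_1 = Z/2,  H_2 = 0.

Take the total order a < b < c < d < e < f < g on the vertex set. Then K (dimension 2) consists of the simplices:

  0-simplices (7): a, b, c, d, e, f, g
  1-simplices (18): ac, ad, ae, af, ag, bc, bd, be, bf, bg, cd, ce, cf, cg, df, dg, ef, fg
  2-simplices (12): ace, acg, adf, adg, aef, bcd, bce, bdg, bef, bfg, cdf, cfg

Hence C_0 ≅ Z^7, C_1 ≅ Z^18, C_2 ≅ Z^12.

The boundary map ∂_1: C_1 → C_0 is given by ∂[p,q] = [q] − [p].
The 7×18 boundary matrix has rank 6 and Smith normal form diag(1,1,1,1,1,1).

Boundary ∂_2: C_2 → C_1 sends each 2-simplex [p,q,r] to [q,r] − [p,r] + [p,q]. For instance
  ∂cfg = fg − cg + cf,
  ∂ace = ce − ae + ac.
The resulting 18×12 matrix has rank 12, and its Smith normal form has invariant factors (1,1,1,1,1,1,1,1,1,1,1,2).

Reading off H_k = ker ∂_k / im ∂_{k+1}:

  H_0: rank C_0 − rank ∂_1 = 7 − 6 = 1, and the invariant factors of ∂_1 are all 1, so H_0 ≅ Z.
  H_1: rank ker ∂_1 − rank ∂_2 = (18 − 6) − 12 = 0, and ∂_2 has invariant factor 2 > 1, so H_1 ≅ Z/2.
  H_2: rank ker ∂_2 − rank ∂_3 = (12 − 12) − 0 = 0, and there is no ∂_3, so H_2 ≅ 0.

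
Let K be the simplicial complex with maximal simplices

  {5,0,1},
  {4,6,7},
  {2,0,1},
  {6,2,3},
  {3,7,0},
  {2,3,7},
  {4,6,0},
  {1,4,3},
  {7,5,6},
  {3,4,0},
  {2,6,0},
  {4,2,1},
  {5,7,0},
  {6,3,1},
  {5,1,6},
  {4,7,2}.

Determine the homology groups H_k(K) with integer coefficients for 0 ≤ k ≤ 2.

H_0 ≅ Z,  H_1 ≅ Z^2,  H_2 ≅ Z.

Take the total order 0 < 1 < 2 < 3 < 4 < 5 < 6 < 7 on the vertex set. Then K (dimension 2) consists of the simplices:

  0-simplices (8): [0], [1], [2], [3], [4], [5], [6], [7]
  1-simplices (24): (24 of them)
  2-simplices (16): [0,1,2], [0,1,5], [0,2,6], [0,3,4], [0,3,7], [0,4,6], [0,5,7], [1,2,4], [1,3,4], [1,3,6], [1,5,6], [2,3,6], [2,3,7], [2,4,7], [4,6,7], [5,6,7]

giving chain groups C_0 ≅ Z^8, C_1 ≅ Z^24, C_2 ≅ Z^16.

The boundary map ∂_1: C_1 → C_0 sends each edge [p,q] (with p < q) to q − p. For instance
  ∂[1,3] = [3] − [1].
This gives a 8×24 integer matrix of rank 7; reducing to Smith normal form yields diagonal entries (1,1,1,1,1,1,1).

∂_2: C_2 → C_1 maps a triangle to the signed sum of its edges. For instance
  ∂[1,5,6] = [5,6] − [1,6] + [1,5],
  ∂[1,2,4] = [2,4] − [1,4] + [1,2].
This gives a 24×16 integer matrix of rank 15; reducing to Smith normal form yields diagonal entries (1,1,1,1,1,1,1,1,1,1,1,1,1,1,1).

Now H_k = ker ∂_k / im ∂_{k+1}, so:

  H_0: rank C_0 − rank ∂_1 = 8 − 7 = 1, and the invariant factors of ∂_1 are all 1, so H_0 ≅ Z.
  H_1: rank ker ∂_1 − rank ∂_2 = (24 − 7) − 15 = 2, and the invariant factors of ∂_2 are all 1, so H_1 ≅ Z^2.
  H_2: rank ker ∂_2 − rank ∂_3 = (16 − 15) − 0 = 1, and there is no ∂_3, so H_2 ≅ Z.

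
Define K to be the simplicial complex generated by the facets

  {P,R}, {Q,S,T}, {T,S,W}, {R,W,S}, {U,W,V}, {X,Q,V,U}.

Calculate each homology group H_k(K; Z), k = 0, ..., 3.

H_0 ≅ Z,  H_1 ≅ Z,  H_2 = 0,  H_3 = 0.

K has 9 vertices, 16 edges, 8 triangles, 1 3-simplex.
rank ∂_0 = 0, rank ∂_1 = 8 ⇒ b_0 = 9 − 0 − 8 = 1; all invariant factors of ∂_1 are 1 so no torsion. So H_0 = Z.
rank ∂_1 = 8, rank ∂_2 = 7 ⇒ b_1 = 16 − 8 − 7 = 1; all invariant factors of ∂_2 are 1 so no torsion. So H_1 = Z.
rank ∂_2 = 7, rank ∂_3 = 1 ⇒ b_2 = 8 − 7 − 1 = 0; all invariant factors of ∂_3 are 1 so no torsion. So H_2 = 0.
rank ∂_3 = 1, rank ∂_4 = 0 ⇒ b_3 = 1 − 1 − 0 = 0. So H_3 = 0.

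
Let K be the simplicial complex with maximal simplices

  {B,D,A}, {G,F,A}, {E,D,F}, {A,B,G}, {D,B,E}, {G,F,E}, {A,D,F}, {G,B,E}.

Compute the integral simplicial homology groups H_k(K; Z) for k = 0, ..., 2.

H_0 ≅ Z,  H_1 = 0,  H_2 ≅ Z.

We work with the vertex ordering A < B < D < E < F < G. The simplices of K, each written with vertices in increasing order, are:

  0-simplices (6): A, B, D, E, F, G
  1-simplices (12): AB, AD, AF, AG, BD, BE, BG, DE, DF, EF, EG, FG
  2-simplices (8): ABD, ABG, ADF, AFG, BDE, BEG, DEF, EFG

Hence C_0 ≅ Z^6, C_1 ≅ Z^12, C_2 ≅ Z^8.

∂_1: C_1 → C_0 sends each edge [p,q] (with p < q) to q − p.
The resulting 6×12 matrix has rank 5, and its Smith normal form has invariant factors (1,1,1,1,1).

∂_2: C_2 → C_1 sends each 2-simplex [p,q,r] to [q,r] − [p,r] + [p,q]. For instance
  ∂ADF = DF − AF + AD,
  ∂DEF = EF − DF + DE.
This gives a 12×8 integer matrix of rank 7; reducing to Smith normal form yields diagonal entries (1,1,1,1,1,1,1).

Computing H_k = (kernel of ∂_k) / (image of ∂_{k+1}):

  H_0: rank C_0 − rank ∂_1 = 6 − 5 = 1, and the invariant factors of ∂_1 are all 1, so H_0 ≅ Z.
  H_1: rank ker ∂_1 − rank ∂_2 = (12 − 5) − 7 = 0, and the invariant factors of ∂_2 are all 1, so H_1 ≅ 0.
  H_2: rank ker ∂_2 − rank ∂_3 = (8 − 7) − 0 = 1, and there is no ∂_3, so H_2 ≅ Z.

As a check, the Euler characteristic is 6 − 12 + 8 = 2, which agrees with 1 − 0 + 1 = 2.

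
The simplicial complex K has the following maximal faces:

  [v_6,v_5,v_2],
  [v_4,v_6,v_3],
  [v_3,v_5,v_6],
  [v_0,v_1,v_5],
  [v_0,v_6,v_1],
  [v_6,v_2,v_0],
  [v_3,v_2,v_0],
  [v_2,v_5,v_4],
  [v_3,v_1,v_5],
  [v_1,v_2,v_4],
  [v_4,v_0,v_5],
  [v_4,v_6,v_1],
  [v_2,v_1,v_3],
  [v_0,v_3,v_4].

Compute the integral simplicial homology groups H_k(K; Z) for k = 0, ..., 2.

Take the total order v_0 < v_1 < v_2 < v_3 < v_4 < v_5 < v_6 on the vertex set. Then K (dimension 2) consists of the simplices:

  0-simplices (7): [v_0], [v_1], [v_2], [v_3], [v_4], [v_5], [v_6]
  1-simplices (21): (21 of them)
  2-simplices (14): (14 of them)

Hence C_0 ≅ Z^7, C_1 ≅ Z^21, C_2 ≅ Z^14.

The boundary map ∂_1: C_1 → C_0 maps an edge to its endpoints' difference, ∂[p,q] = q − p. For instance
  ∂[v_0,v_4] = [v_4] − [v_0].
As a 7×21 matrix over Z this has rank 6, with invariant factors (1,1,1,1,1,1).

∂_2: C_2 → C_1 maps a triangle to the signed sum of its edges. For instance
  ∂[v_1,v_2,v_4] = [v_2,v_4] − [v_1,v_4] + [v_1,v_2],
  ∂[v_1,v_2,v_3] = [v_2,v_3] − [v_1,v_3] + [v_1,v_2].
The resulting 21×14 matrix has rank 13, and its Smith normal form has invariant factors (1,1,1,1,1,1,1,1,1,1,1,1,1).

From H_k ≅ ker(∂_k) / im(∂_{k+1}) we obtain:

  H_0: rank C_0 − rank ∂_1 = 7 − 6 = 1, and the invariant factors of ∂_1 are all 1, so H_0 ≅ Z.
  H_1: rank ker ∂_1 − rank ∂_2 = (21 − 6) − 13 = 2, and the invariant factors of ∂_2 are all 1, so H_1 ≅ Z^2.
  H_2: rank ker ∂_2 − rank ∂_3 = (14 − 13) − 0 = 1, and there is no ∂_3, so H_2 ≅ Z.

H_0 = Z,  H_1 = Z^2,  H_2 = Z.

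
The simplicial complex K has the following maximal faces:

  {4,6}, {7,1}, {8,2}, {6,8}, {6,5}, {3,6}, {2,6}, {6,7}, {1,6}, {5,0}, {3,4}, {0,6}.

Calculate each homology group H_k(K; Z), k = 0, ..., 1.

H_0 = Z,  H_1 = Z^4.

Take the total order 0 < 1 < 2 < 3 < 4 < 5 < 6 < 7 < 8 on the vertex set. Then K (dimension 1) consists of the simplices:

  0-simplices (9): [0], [1], [2], [3], [4], [5], [6], [7], [8]
  1-simplices (12): [0,5], [0,6], [1,6], [1,7], [2,6], [2,8], [3,4], [3,6], [4,6], [5,6], [6,7], [6,8]

so the chain groups are C_0 ≅ Z^9, C_1 ≅ Z^12.

The boundary map ∂_1: C_1 → C_0 maps an edge to its endpoints' difference, ∂[p,q] = q − p. For instance
  ∂[0,5] = [5] − [0].
The resulting 9×12 matrix has rank 8, and its Smith normal form has invariant factors (1,1,1,1,1,1,1,1).

Computing H_k = (kernel of ∂_k) / (image of ∂_{k+1}):

  H_0: rank C_0 − rank ∂_1 = 9 − 8 = 1, and the invariant factors of ∂_1 are all 1, so H_0 = Z.
  H_1: rank ker ∂_1 − rank ∂_2 = (12 − 8) − 0 = 4, and there is no ∂_2, so H_1 = Z^4.

(K is a triangulation of a wedge of 4 circles.)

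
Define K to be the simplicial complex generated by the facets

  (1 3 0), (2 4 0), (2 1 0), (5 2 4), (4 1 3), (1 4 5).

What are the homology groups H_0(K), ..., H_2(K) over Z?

We work with the vertex ordering 0 < 1 < 2 < 3 < 4 < 5. The simplices of K, each written with vertices in increasing order, are:

  0-simplices (6): [0], [1], [2], [3], [4], [5]
  1-simplices (12): [0,1], [0,2], [0,3], [0,4], [1,2], [1,3], [1,4], [1,5], [2,4], [2,5], [3,4], [4,5]
  2-simplices (6): [0,1,2], [0,1,3], [0,2,4], [1,3,4], [1,4,5], [2,4,5]

so the chain groups are C_0 ≅ Z^6, C_1 ≅ Z^12, C_2 ≅ Z^6.

∂_1: C_1 → C_0 is given by ∂[p,q] = [q] − [p].
The 6×12 boundary matrix has rank 5 and Smith normal form diag(1,1,1,1,1).

The boundary map ∂_2: C_2 → C_1 maps a triangle to the signed sum of its edges. For instance
  ∂[0,1,2] = [1,2] − [0,2] + [0,1],
  ∂[2,4,5] = [4,5] − [2,5] + [2,4].
As a 12×6 matrix over Z this has rank 6, with invariant factors (1,1,1,1,1,1).

Reading off H_k = ker ∂_k / im ∂_{k+1}:

  H_0: rank C_0 − rank ∂_1 = 6 − 5 = 1, and the invariant factors of ∂_1 are all 1, so H_0 = Z.
  H_1: rank ker ∂_1 − rank ∂_2 = (12 − 5) − 6 = 1, and the invariant factors of ∂_2 are all 1, so H_1 = Z.
  H_2: rank ker ∂_2 − rank ∂_3 = (6 − 6) − 0 = 0, and there is no ∂_3, so H_2 = 0.

(K is a triangulation of the cylinder S^1 x I.)

H_0 = Z,  H_1 = Z,  H_2 = 0.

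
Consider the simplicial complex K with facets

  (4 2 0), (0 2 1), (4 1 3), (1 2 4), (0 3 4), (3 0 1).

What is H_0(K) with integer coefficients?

Order the vertices as 0 < 1 < 2 < 3 < 4. Listing each simplex with vertices in this order, K has dimension 2 with simplices:

  0-simplices (5): [0], [1], [2], [3], [4]
  1-simplices (9): [0,1], [0,2], [0,3], [0,4], [1,2], [1,3], [1,4], [2,4], [3,4]
  2-simplices (6): [0,1,2], [0,1,3], [0,2,4], [0,3,4], [1,2,4], [1,3,4]

so the chain groups are C_0 ≅ Z^5, C_1 ≅ Z^9, C_2 ≅ Z^6.

∂_1: C_1 → C_0 maps an edge to its endpoints' difference, ∂[p,q] = q − p. For instance
  ∂[0,4] = [4] − [0].
The resulting 5×9 matrix has rank 4, and its Smith normal form has invariant factors (1,1,1,1).

∂_2: C_2 → C_1 acts by ∂[p,q,r] = [q,r] − [p,r] + [p,q]. For instance
  ∂[1,3,4] = [3,4] − [1,4] + [1,3],
  ∂[0,2,4] = [2,4] − [0,4] + [0,2].
The resulting 9×6 matrix has rank 5, and its Smith normal form has invariant factors (1,1,1,1,1).

Computing H_k = (kernel of ∂_k) / (image of ∂_{k+1}):

  H_0: rank C_0 − rank ∂_1 = 5 − 4 = 1, and the invariant factors of ∂_1 are all 1, so H_0 ≅ Z.

(K is a triangulation of the 2-sphere S^2.)

H_0 ≅ Z.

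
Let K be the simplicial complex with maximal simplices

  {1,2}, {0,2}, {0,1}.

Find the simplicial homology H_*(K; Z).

H_0 = Z,  H_1 = Z.

We work with the vertex ordering 0 < 1 < 2. The simplices of K, each written with vertices in increasing order, are:

  0-simplices (3): [0], [1], [2]
  1-simplices (3): [0,1], [0,2], [1,2]

Hence C_0 ≅ Z^3, C_1 ≅ Z^3.

The boundary map ∂_1: C_1 → C_0 maps an edge to its endpoints' difference, ∂[p,q] = q − p. For instance
  ∂[0,1] = [1] − [0].
The resulting 3×3 matrix has rank 2, and its Smith normal form has invariant factors (1,1).

Now H_k = ker ∂_k / im ∂_{k+1}, so:

  H_0: rank C_0 − rank ∂_1 = 3 − 2 = 1, and the invariant factors of ∂_1 are all 1, so H_0 ≅ Z.
  H_1: rank ker ∂_1 − rank ∂_2 = (3 − 2) − 0 = 1, and there is no ∂_2, so H_1 ≅ Z.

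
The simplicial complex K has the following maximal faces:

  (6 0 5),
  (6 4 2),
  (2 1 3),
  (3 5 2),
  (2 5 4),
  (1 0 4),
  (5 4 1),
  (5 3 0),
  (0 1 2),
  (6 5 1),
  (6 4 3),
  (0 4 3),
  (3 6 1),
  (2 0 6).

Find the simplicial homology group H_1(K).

H_1 ≅ Z^2.

Take the total order 0 < 1 < 2 < 3 < 4 < 5 < 6 on the vertex set. Then K (dimension 2) consists of the simplices:

  0-simplices (7): [0], [1], [2], [3], [4], [5], [6]
  1-simplices (21): [0,1], [0,2], [0,3], [0,4], [0,5], [0,6], [1,2], [1,3], [1,4], [1,5], [1,6], [2,3], [2,4], [2,5], [2,6], [3,4], [3,5], [3,6], [4,5], [4,6], [5,6]
  2-simplices (14): [0,1,2], [0,1,4], [0,2,6], [0,3,4], [0,3,5], [0,5,6], [1,2,3], [1,3,6], [1,4,5], [1,5,6], [2,3,5], [2,4,5], [2,4,6], [3,4,6]

Hence C_0 ≅ Z^7, C_1 ≅ Z^21, C_2 ≅ Z^14.

Boundary ∂_1: C_1 → C_0 sends each edge [p,q] (with p < q) to q − p. For instance
  ∂[4,6] = [6] − [4].
This gives a 7×21 integer matrix of rank 6; reducing to Smith normal form yields diagonal entries (1,1,1,1,1,1).

∂_2: C_2 → C_1 maps a triangle to the signed sum of its edges. For instance
  ∂[1,3,6] = [3,6] − [1,6] + [1,3],
  ∂[3,4,6] = [4,6] − [3,6] + [3,4].
This gives a 21×14 integer matrix of rank 13; reducing to Smith normal form yields diagonal entries (1,1,1,1,1,1,1,1,1,1,1,1,1).

From H_k ≅ ker(∂_k) / im(∂_{k+1}) we obtain:

  H_1: rank ker ∂_1 − rank ∂_2 = (21 − 6) − 13 = 2, and the invariant factors of ∂_2 are all 1, so H_1 ≅ Z^2.

(K is a triangulation of the torus T^2.)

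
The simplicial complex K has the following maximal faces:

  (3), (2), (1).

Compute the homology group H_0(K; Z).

H_0 = Z^3.

K has 3 vertices.
rank ∂_0 = 0, rank ∂_1 = 0 ⇒ b_0 = 3 − 0 − 0 = 3. So H_0 ≅ Z^3.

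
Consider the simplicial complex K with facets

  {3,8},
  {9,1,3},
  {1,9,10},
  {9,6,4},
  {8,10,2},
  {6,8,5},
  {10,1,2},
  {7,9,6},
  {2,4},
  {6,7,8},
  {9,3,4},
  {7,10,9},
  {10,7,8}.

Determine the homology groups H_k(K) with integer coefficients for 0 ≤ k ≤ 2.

Fix the vertex order 1 < 2 < 3 < 4 < 5 < 6 < 7 < 8 < 9 < 10 and write every simplex with vertices in increasing order. Then dim K = 2 and the simplices of K are:

  0-simplices (10): [1], [2], [3], [4], [5], [6], [7], [8], [9], [10]
  1-simplices (22): [1,2], [1,3], [1,9], [1,10], [2,4], [2,8], [2,10], [3,4], [3,8], [3,9], [4,6], [4,9], [5,6], [5,8], [6,7], [6,8], [6,9], [7,8], [7,9], [7,10], [8,10], [9,10]
  2-simplices (11): [1,2,10], [1,3,9], [1,9,10], [2,8,10], [3,4,9], [4,6,9], [5,6,8], [6,7,8], [6,7,9], [7,8,10], [7,9,10]

so the chain groups are C_0 ≅ Z^10, C_1 ≅ Z^22, C_2 ≅ Z^11.

∂_1: C_1 → C_0 maps an edge to its endpoints' difference, ∂[p,q] = q − p.
This gives a 10×22 integer matrix of rank 9; reducing to Smith normal form yields diagonal entries (1,1,1,1,1,1,1,1,1).

∂_2: C_2 → C_1 maps a triangle to the signed sum of its edges. For instance
  ∂[7,9,10] = [9,10] − [7,10] + [7,9],
  ∂[1,9,10] = [9,10] − [1,10] + [1,9].
The resulting 22×11 matrix has rank 11, and its Smith normal form has invariant factors (1,1,1,1,1,1,1,1,1,1,1).

Computing H_k = (kernel of ∂_k) / (image of ∂_{k+1}):

  H_0: rank C_0 − rank ∂_1 = 10 − 9 = 1, and the invariant factors of ∂_1 are all 1, so H_0 = Z.
  H_1: rank ker ∂_1 − rank ∂_2 = (22 − 9) − 11 = 2, and the invariant factors of ∂_2 are all 1, so H_1 = Z^2.
  H_2: rank ker ∂_2 − rank ∂_3 = (11 − 11) − 0 = 0, and there is no ∂_3, so H_2 = 0.

H_0 ≅ Z,  H_1 ≅ Z^2,  H_2 = 0.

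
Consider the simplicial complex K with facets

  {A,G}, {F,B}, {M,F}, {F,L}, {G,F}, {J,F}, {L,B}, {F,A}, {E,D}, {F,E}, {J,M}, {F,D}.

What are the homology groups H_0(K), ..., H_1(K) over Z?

H_0 ≅ Z,  H_1 ≅ Z^4.

We work with the vertex ordering A < B < D < E < F < G < J < L < M. The simplices of K, each written with vertices in increasing order, are:

  0-simplices (9): A, B, D, E, F, G, J, L, M
  1-simplices (12): AF, AG, BF, BL, DE, DF, EF, FG, FJ, FL, FM, JM

so the chain groups are C_0 ≅ Z^9, C_1 ≅ Z^12.

The boundary map ∂_1: C_1 → C_0 maps an edge to its endpoints' difference, ∂[p,q] = q − p.
The 9×12 boundary matrix has rank 8 and Smith normal form diag(1,1,1,1,1,1,1,1).

From H_k ≅ ker(∂_k) / im(∂_{k+1}) we obtain:

  H_0: rank C_0 − rank ∂_1 = 9 − 8 = 1, and the invariant factors of ∂_1 are all 1, so H_0 = Z.
  H_1: rank ker ∂_1 − rank ∂_2 = (12 − 8) − 0 = 4, and there is no ∂_2, so H_1 = Z^4.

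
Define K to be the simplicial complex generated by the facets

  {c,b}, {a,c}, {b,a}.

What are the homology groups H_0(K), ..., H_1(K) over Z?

Fix the vertex order a < b < c and write every simplex with vertices in increasing order. Then dim K = 1 and the simplices of K are:

  0-simplices (3): a, b, c
  1-simplices (3): ab, ac, bc

Hence C_0 ≅ Z^3, C_1 ≅ Z^3.

The boundary map ∂_1: C_1 → C_0 maps an edge to its endpoints' difference, ∂[p,q] = q − p.
The 3×3 boundary matrix has rank 2 and Smith normal form diag(1,1).

Reading off H_k = ker ∂_k / im ∂_{k+1}:

  H_0: rank C_0 − rank ∂_1 = 3 − 2 = 1, and the invariant factors of ∂_1 are all 1, so H_0 = Z.
  H_1: rank ker ∂_1 − rank ∂_2 = (3 − 2) − 0 = 1, and there is no ∂_2, so H_1 = Z.

As a check, the Euler characteristic is 3 − 3 = 0, which agrees with 1 − 1 = 0.

H_0 ≅ Z,  H_1 ≅ Z.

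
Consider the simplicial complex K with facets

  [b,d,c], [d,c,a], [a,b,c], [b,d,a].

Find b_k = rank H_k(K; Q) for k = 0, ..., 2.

Take the total order a < b < c < d on the vertex set. Then K (dimension 2) consists of the simplices:

  0-simplices (4): a, b, c, d
  1-simplices (6): ab, ac, ad, bc, bd, cd
  2-simplices (4): abc, abd, acd, bcd

Hence C_0 ≅ Z^4, C_1 ≅ Z^6, C_2 ≅ Z^4.

∂_1: C_1 → C_0 maps an edge to its endpoints' difference, ∂[p,q] = q − p. For instance
  ∂bc = c − b.
As a 4×6 matrix over Z this has rank 3, with invariant factors (1,1,1).

∂_2: C_2 → C_1 acts by ∂[p,q,r] = [q,r] − [p,r] + [p,q]. For instance
  ∂acd = cd − ad + ac,
  ∂abd = bd − ad + ab.
This gives a 6×4 integer matrix of rank 3; reducing to Smith normal form yields diagonal entries (1,1,1).

Now H_k = ker ∂_k / im ∂_{k+1}, so:

  H_0: rank C_0 − rank ∂_1 = 4 − 3 = 1, and the invariant factors of ∂_1 are all 1, so H_0 ≅ Z.
  H_1: rank ker ∂_1 − rank ∂_2 = (6 − 3) − 3 = 0, and the invariant factors of ∂_2 are all 1, so H_1 ≅ 0.
  H_2: rank ker ∂_2 − rank ∂_3 = (4 − 3) − 0 = 1, and there is no ∂_3, so H_2 ≅ Z.

As a check, the Euler characteristic is 4 − 6 + 4 = 2, which agrees with 1 − 0 + 1 = 2.
(K is a triangulation of the 2-sphere S^2.)

Hence the Betti numbers are b_0 = 1, b_1 = 0, b_2 = 1.

b_0 = 1, b_1 = 0, b_2 = 1.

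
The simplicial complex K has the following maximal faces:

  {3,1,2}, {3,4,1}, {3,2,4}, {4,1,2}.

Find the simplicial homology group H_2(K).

Fix the vertex order 1 < 2 < 3 < 4 and write every simplex with vertices in increasing order. Then dim K = 2 and the simplices of K are:

  0-simplices (4): [1], [2], [3], [4]
  1-simplices (6): [1,2], [1,3], [1,4], [2,3], [2,4], [3,4]
  2-simplices (4): [1,2,3], [1,2,4], [1,3,4], [2,3,4]

giving chain groups C_0 ≅ Z^4, C_1 ≅ Z^6, C_2 ≅ Z^4.

∂_1: C_1 → C_0 is given by ∂[p,q] = [q] − [p]. For instance
  ∂[2,3] = [3] − [2].
The resulting 4×6 matrix has rank 3, and its Smith normal form has invariant factors (1,1,1).

The boundary map ∂_2: C_2 → C_1 maps a triangle to the signed sum of its edges. For instance
  ∂[1,2,3] = [2,3] − [1,3] + [1,2],
  ∂[1,3,4] = [3,4] − [1,4] + [1,3].
As a 6×4 matrix over Z this has rank 3, with invariant factors (1,1,1).

Reading off H_k = ker ∂_k / im ∂_{k+1}:

  H_2: rank ker ∂_2 − rank ∂_3 = (4 − 3) − 0 = 1, and there is no ∂_3, so H_2 ≅ Z.

H_2 ≅ Z.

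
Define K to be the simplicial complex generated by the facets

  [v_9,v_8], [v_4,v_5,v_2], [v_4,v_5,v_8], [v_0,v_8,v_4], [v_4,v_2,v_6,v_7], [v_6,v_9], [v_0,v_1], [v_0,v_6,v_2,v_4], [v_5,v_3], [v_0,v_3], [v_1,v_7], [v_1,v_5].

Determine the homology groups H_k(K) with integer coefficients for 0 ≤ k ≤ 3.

We work with the vertex ordering v_0 < v_1 < v_2 < v_3 < v_4 < v_5 < v_6 < v_7 < v_8 < v_9. The simplices of K, each written with vertices in increasing order, are:

  0-simplices (10): [v_0], [v_1], [v_2], [v_3], [v_4], [v_5], [v_6], [v_7], [v_8], [v_9]
  1-simplices (21): (21 of them)
  2-simplices (10): [v_0,v_2,v_4], [v_0,v_2,v_6], [v_0,v_4,v_6], [v_0,v_4,v_8], [v_2,v_4,v_5], [v_2,v_4,v_6], [v_2,v_4,v_7], [v_2,v_6,v_7], [v_4,v_5,v_8], [v_4,v_6,v_7]
  3-simplices (2): [v_0,v_2,v_4,v_6], [v_2,v_4,v_6,v_7]

Hence C_0 ≅ Z^10, C_1 ≅ Z^21, C_2 ≅ Z^10, C_3 ≅ Z^2.

The boundary map ∂_1: C_1 → C_0 sends each edge [p,q] (with p < q) to q − p.
The 10×21 boundary matrix has rank 9 and Smith normal form diag(1,1,1,1,1,1,1,1,1).

∂_2: C_2 → C_1 acts by ∂[p,q,r] = [q,r] − [p,r] + [p,q]. For instance
  ∂[v_2,v_4,v_7] = [v_4,v_7] − [v_2,v_7] + [v_2,v_4],
  ∂[v_2,v_6,v_7] = [v_6,v_7] − [v_2,v_7] + [v_2,v_6].
The resulting 21×10 matrix has rank 8, and its Smith normal form has invariant factors (1,1,1,1,1,1,1,1).

∂_3: C_3 → C_2 sends each 3-simplex σ to the alternating sum Σ_i (−1)^i (σ with its i-th vertex removed). For instance
  ∂[v_0,v_2,v_4,v_6] = [v_2,v_4,v_6] − [v_0,v_4,v_6] + [v_0,v_2,v_6] − [v_0,v_2,v_4],
  ∂[v_2,v_4,v_6,v_7] = [v_4,v_6,v_7] − [v_2,v_6,v_7] + [v_2,v_4,v_7] − [v_2,v_4,v_6].
This gives a 10×2 integer matrix of rank 2; reducing to Smith normal form yields diagonal entries (1,1).

Now H_k = ker ∂_k / im ∂_{k+1}, so:

  H_0: rank C_0 − rank ∂_1 = 10 − 9 = 1, and the invariant factors of ∂_1 are all 1, so H_0 = Z.
  H_1: rank ker ∂_1 − rank ∂_2 = (21 − 9) − 8 = 4, and the invariant factors of ∂_2 are all 1, so H_1 = Z^4.
  H_2: rank ker ∂_2 − rank ∂_3 = (10 − 8) − 2 = 0, and the invariant factors of ∂_3 are all 1, so H_2 = 0.
  H_3: rank ker ∂_3 − rank ∂_4 = (2 − 2) − 0 = 0, and there is no ∂_4, so H_3 = 0.

H_0 ≅ Z,  H_1 ≅ Z^4,  H_2 = 0,  H_3 = 0.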